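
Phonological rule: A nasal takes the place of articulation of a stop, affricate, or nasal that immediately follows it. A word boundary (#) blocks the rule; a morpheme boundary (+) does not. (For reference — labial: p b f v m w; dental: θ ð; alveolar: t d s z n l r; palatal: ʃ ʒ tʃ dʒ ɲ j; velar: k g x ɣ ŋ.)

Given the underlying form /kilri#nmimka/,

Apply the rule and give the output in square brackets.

/n/ before /m/ (labial) → [m]
/m/ before /k/ (velar) → [ŋ]

[kilri#mmiŋka]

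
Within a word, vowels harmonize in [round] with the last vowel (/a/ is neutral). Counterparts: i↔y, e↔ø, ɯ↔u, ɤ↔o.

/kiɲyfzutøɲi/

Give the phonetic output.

[kiɲifzɯteɲi]

/y/ harmonizes with /i/ ([-round]) → [i]
/u/ harmonizes with /i/ ([-round]) → [ɯ]
/ø/ harmonizes with /i/ ([-round]) → [e]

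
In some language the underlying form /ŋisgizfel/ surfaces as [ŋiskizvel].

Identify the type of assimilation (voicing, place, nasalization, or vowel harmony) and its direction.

/g/→[k] /f/→[v].
Each target copies a feature from the preceding segment, so the direction is progressive.

voicing assimilation, progressive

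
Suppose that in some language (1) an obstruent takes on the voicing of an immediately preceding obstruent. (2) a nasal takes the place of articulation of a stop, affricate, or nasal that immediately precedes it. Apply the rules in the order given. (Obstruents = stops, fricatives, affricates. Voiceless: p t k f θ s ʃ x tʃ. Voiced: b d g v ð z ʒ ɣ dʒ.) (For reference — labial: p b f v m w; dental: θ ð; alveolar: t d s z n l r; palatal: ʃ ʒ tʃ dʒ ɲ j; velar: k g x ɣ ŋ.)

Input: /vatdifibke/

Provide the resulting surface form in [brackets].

[vattifibge]

Rule 1: /d/ after /t/ (voiceless) → [t]
Rule 1: /k/ after /b/ (voiced) → [g]
After rule 1: vattifibge
Rule 2: no segment meets the rule's conditions; no change.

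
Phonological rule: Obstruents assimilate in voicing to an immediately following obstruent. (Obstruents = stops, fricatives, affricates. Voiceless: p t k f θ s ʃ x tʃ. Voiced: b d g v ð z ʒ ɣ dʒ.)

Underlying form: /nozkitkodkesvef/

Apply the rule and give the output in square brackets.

/z/ before /k/ (voiceless) → [s]
/d/ before /k/ (voiceless) → [t]
/s/ before /v/ (voiced) → [z]

[noskitkotkezvef]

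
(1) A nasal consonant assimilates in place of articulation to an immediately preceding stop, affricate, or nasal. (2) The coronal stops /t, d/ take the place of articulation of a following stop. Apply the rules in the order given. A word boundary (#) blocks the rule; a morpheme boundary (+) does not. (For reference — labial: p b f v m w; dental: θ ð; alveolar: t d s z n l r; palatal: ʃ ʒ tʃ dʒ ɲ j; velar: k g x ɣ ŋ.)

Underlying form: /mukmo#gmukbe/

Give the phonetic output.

[mukŋo#gŋukbe]

Rule 1: /m/ after /k/ (velar) → [ŋ]
Rule 1: /m/ after /g/ (velar) → [ŋ]
After rule 1: mukŋo#gŋukbe
Rule 2: no segment meets the rule's conditions; no change.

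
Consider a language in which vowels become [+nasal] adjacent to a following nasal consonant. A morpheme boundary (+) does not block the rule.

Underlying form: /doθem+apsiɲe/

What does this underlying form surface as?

[doθẽm+apsĩɲe]

/e/ before nasal /m/ → [ẽ]
/i/ before nasal /ɲ/ → [ĩ]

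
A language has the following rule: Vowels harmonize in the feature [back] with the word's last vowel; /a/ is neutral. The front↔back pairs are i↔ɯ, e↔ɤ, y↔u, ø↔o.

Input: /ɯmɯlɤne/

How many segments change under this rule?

/ɯ/ harmonizes with /e/ ([-back]) → [i]
/ɯ/ harmonizes with /e/ ([-back]) → [i]
/ɤ/ harmonizes with /e/ ([-back]) → [e]
3 segments change.

3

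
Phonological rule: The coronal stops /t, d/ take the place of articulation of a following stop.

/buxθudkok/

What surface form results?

/d/ before /k/ (velar) → [g]

[buxθugkok]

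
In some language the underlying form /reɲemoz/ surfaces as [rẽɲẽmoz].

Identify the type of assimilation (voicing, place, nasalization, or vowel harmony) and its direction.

nasalization, regressive

/e/→[ẽ] /e/→[ẽ].
Each target copies a feature from the following segment, so the direction is regressive.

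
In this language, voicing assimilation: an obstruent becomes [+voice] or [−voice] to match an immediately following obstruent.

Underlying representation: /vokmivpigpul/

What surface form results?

[vokmifpikpul]

/v/ before /p/ (voiceless) → [f]
/g/ before /p/ (voiceless) → [k]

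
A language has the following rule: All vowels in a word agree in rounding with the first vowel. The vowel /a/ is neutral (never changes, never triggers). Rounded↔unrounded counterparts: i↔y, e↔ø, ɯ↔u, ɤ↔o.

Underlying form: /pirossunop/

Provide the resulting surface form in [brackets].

[pirɤssɯnɤp]

/o/ harmonizes with /i/ ([-round]) → [ɤ]
/u/ harmonizes with /i/ ([-round]) → [ɯ]
/o/ harmonizes with /i/ ([-round]) → [ɤ]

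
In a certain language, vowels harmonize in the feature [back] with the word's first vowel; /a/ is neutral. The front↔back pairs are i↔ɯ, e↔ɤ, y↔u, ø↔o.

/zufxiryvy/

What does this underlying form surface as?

[zufxɯruvu]

/i/ harmonizes with /u/ ([+back]) → [ɯ]
/y/ harmonizes with /u/ ([+back]) → [u]
/y/ harmonizes with /u/ ([+back]) → [u]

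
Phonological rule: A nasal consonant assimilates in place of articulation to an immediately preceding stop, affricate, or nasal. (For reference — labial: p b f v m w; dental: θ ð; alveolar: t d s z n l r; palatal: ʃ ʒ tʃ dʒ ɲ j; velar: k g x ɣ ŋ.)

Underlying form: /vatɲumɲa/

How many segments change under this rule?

/ɲ/ after /t/ (alveolar) → [n]
/ɲ/ after /m/ (labial) → [m]
2 segments change.

2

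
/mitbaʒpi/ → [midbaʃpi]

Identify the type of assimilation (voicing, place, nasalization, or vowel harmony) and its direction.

voicing assimilation, regressive

/t/→[d] /ʒ/→[ʃ].
Each target copies a feature from the following segment, so the direction is regressive.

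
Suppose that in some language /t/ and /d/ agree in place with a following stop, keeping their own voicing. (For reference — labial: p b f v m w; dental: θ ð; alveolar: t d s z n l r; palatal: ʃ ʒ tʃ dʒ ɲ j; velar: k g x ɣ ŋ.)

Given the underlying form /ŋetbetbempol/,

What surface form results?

/t/ before /b/ (labial) → [p]
/t/ before /b/ (labial) → [p]

[ŋepbepbempol]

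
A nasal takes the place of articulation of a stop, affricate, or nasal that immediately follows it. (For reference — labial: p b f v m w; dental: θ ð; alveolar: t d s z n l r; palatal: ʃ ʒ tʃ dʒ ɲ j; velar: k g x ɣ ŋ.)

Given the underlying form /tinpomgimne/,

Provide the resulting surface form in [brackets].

/n/ before /p/ (labial) → [m]
/m/ before /g/ (velar) → [ŋ]
/m/ before /n/ (alveolar) → [n]

[timpoŋginne]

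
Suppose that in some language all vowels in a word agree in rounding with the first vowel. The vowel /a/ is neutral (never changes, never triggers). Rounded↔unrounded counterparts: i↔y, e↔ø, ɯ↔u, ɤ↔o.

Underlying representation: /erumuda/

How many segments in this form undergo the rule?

2

/u/ harmonizes with /e/ ([-round]) → [ɯ]
/u/ harmonizes with /e/ ([-round]) → [ɯ]
2 segments change.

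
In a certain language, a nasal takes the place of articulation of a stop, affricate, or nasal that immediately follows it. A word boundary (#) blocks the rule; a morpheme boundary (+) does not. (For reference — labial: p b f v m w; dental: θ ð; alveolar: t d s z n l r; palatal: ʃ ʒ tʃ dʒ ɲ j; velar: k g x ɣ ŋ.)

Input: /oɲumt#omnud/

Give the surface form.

[oɲunt#onnud]

/m/ before /t/ (alveolar) → [n]
/m/ before /n/ (alveolar) → [n]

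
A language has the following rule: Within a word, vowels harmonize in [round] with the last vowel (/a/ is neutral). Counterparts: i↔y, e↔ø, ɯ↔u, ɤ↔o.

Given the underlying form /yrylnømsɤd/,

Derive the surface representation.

[irilnemsɤd]

/y/ harmonizes with /ɤ/ ([-round]) → [i]
/y/ harmonizes with /ɤ/ ([-round]) → [i]
/ø/ harmonizes with /ɤ/ ([-round]) → [e]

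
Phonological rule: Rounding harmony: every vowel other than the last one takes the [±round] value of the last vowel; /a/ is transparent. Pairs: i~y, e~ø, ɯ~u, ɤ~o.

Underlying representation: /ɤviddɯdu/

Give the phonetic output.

[ovyddudu]

/ɤ/ harmonizes with /u/ ([+round]) → [o]
/i/ harmonizes with /u/ ([+round]) → [y]
/ɯ/ harmonizes with /u/ ([+round]) → [u]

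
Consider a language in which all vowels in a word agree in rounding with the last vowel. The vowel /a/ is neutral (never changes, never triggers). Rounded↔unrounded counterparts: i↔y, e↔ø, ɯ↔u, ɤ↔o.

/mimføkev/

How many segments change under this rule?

1

/ø/ harmonizes with /e/ ([-round]) → [e]
1 segment changes.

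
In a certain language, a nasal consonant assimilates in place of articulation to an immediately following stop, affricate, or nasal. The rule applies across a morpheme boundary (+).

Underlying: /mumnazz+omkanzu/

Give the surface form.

[munnazz+oŋkanzu]

/m/ before /n/ (alveolar) → [n]
/m/ before /k/ (velar) → [ŋ]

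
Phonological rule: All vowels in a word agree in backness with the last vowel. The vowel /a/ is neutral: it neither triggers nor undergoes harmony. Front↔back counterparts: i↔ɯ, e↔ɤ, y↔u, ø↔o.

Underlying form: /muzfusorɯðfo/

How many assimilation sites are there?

No segment meets the rule's conditions.

0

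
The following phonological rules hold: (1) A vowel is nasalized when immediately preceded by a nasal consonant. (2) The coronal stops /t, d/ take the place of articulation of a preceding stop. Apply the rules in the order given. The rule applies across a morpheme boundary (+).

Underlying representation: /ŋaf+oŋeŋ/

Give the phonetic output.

[ŋãf+oŋẽŋ]

Rule 1: /a/ after nasal /ŋ/ → [ã]
Rule 1: /e/ after nasal /ŋ/ → [ẽ]
After rule 1: ŋãf+oŋẽŋ
Rule 2: no segment meets the rule's conditions; no change.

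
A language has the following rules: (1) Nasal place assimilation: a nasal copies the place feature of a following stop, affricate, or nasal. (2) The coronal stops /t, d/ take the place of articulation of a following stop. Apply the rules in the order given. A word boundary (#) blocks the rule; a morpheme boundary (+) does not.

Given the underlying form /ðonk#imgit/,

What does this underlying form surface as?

Rule 1: /n/ before /k/ (velar) → [ŋ]
Rule 1: /m/ before /g/ (velar) → [ŋ]
After rule 1: ðoŋk#iŋgit
Rule 2: no segment meets the rule's conditions; no change.

[ðoŋk#iŋgit]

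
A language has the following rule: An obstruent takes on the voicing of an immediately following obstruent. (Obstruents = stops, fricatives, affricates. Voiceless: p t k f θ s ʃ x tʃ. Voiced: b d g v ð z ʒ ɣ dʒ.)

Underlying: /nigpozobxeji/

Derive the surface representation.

/g/ before /p/ (voiceless) → [k]
/b/ before /x/ (voiceless) → [p]

[nikpozopxeji]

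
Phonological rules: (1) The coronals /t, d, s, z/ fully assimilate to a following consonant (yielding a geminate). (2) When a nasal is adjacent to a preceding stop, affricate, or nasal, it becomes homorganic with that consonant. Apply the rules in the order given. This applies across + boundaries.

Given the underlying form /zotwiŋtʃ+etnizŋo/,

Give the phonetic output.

Rule 1: /t/ before /w/ → [w] (total assimilation)
Rule 1: /t/ before /n/ → [n] (total assimilation)
Rule 1: /z/ before /ŋ/ → [ŋ] (total assimilation)
After rule 1: zowwiŋtʃ+enniŋŋo
Rule 2: no segment meets the rule's conditions; no change.

[zowwiŋtʃ+enniŋŋo]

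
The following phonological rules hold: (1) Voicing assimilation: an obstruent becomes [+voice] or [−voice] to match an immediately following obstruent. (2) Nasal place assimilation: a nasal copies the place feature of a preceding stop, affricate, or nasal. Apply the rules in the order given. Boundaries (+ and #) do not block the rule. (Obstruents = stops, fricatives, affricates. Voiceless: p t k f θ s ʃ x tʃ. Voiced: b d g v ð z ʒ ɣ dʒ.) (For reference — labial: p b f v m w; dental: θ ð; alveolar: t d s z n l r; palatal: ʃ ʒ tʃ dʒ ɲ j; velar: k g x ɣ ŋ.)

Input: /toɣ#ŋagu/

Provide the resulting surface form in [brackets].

[toɣ#ŋagu]

Rule 1: no segment meets the rule's conditions; no change.
After rule 1: toɣ#ŋagu
Rule 2: no segment meets the rule's conditions; no change.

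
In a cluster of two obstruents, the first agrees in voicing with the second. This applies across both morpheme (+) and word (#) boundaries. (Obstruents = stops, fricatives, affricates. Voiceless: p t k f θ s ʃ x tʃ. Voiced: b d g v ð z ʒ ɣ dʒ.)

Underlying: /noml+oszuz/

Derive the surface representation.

/s/ before /z/ (voiced) → [z]

[noml+ozzuz]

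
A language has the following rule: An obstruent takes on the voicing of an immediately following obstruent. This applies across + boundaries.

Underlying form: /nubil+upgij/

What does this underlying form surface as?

[nubil+ubgij]

/p/ before /g/ (voiced) → [b]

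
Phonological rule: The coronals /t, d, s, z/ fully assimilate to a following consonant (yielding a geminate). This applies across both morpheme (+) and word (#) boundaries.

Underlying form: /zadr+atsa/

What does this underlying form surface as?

/d/ before /r/ → [r] (total assimilation)
/t/ before /s/ → [s] (total assimilation)

[zarr+assa]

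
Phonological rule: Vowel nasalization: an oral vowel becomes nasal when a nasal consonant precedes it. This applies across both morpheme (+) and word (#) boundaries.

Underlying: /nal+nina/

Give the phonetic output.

/a/ after nasal /n/ → [ã]
/i/ after nasal /n/ → [ĩ]
/a/ after nasal /n/ → [ã]

[nãl+nĩnã]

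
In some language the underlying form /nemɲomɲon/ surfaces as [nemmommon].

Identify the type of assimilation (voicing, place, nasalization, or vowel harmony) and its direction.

place assimilation, progressive

/ɲ/→[m] /ɲ/→[m].
Each target copies a feature from the preceding segment, so the direction is progressive.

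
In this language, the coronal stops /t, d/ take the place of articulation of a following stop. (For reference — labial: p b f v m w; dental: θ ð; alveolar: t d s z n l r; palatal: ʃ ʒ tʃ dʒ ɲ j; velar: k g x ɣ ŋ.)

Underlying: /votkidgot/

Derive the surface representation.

/t/ before /k/ (velar) → [k]
/d/ before /g/ (velar) → [g]

[vokkiggot]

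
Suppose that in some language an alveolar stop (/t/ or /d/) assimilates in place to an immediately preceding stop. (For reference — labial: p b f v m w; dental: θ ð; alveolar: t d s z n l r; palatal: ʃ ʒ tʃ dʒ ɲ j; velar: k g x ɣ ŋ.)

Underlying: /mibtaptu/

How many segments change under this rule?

2

/t/ after /b/ (labial) → [p]
/t/ after /p/ (labial) → [p]
2 segments change.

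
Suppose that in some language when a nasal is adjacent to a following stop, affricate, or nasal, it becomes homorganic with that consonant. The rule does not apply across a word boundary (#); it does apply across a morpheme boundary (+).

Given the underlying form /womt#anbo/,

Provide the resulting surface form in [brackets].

/m/ before /t/ (alveolar) → [n]
/n/ before /b/ (labial) → [m]

[wont#ambo]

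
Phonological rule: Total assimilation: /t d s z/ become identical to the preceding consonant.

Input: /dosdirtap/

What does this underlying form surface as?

[dossirrap]

/d/ after /s/ → [s] (total assimilation)
/t/ after /r/ → [r] (total assimilation)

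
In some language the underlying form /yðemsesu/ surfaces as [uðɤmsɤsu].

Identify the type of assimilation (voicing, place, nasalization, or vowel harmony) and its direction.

/y/→[u] /e/→[ɤ] /e/→[ɤ].
Vowels agree with the last vowel, so the harmony is regressive.

vowel harmony, regressive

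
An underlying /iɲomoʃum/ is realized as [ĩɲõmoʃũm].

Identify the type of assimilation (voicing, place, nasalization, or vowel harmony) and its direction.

nasalization, regressive

/i/→[ĩ] /o/→[õ] /u/→[ũ].
Each target copies a feature from the following segment, so the direction is regressive.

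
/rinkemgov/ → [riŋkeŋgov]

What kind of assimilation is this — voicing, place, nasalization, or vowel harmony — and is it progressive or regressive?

/n/→[ŋ] /m/→[ŋ].
Each target copies a feature from the following segment, so the direction is regressive.

place assimilation, regressive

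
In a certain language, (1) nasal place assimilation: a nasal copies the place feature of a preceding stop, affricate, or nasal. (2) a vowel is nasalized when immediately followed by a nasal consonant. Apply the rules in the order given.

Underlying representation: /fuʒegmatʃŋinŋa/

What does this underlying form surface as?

[fuʒegŋatʃɲĩnna]

Rule 1: /m/ after /g/ (velar) → [ŋ]
Rule 1: /ŋ/ after /tʃ/ (palatal) → [ɲ]
Rule 1: /ŋ/ after /n/ (alveolar) → [n]
After rule 1: fuʒegŋatʃɲinna
Rule 2: /i/ before nasal /n/ → [ĩ]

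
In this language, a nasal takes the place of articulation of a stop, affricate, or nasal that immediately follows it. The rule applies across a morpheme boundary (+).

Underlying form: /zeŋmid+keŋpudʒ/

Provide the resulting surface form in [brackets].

/ŋ/ before /m/ (labial) → [m]
/ŋ/ before /p/ (labial) → [m]

[zemmid+kempudʒ]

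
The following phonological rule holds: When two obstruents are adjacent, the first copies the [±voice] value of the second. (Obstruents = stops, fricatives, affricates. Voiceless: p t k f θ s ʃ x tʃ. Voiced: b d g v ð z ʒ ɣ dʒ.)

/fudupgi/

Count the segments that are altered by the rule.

1

/p/ before /g/ (voiced) → [b]
1 segment changes.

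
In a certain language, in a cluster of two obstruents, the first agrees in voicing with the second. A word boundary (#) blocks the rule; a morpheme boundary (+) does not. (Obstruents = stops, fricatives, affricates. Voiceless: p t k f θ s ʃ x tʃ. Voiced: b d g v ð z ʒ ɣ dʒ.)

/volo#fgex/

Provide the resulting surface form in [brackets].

[volo#vgex]

/f/ before /g/ (voiced) → [v]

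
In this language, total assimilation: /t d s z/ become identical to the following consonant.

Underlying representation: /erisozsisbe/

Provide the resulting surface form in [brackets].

[erisossibbe]

/z/ before /s/ → [s] (total assimilation)
/s/ before /b/ → [b] (total assimilation)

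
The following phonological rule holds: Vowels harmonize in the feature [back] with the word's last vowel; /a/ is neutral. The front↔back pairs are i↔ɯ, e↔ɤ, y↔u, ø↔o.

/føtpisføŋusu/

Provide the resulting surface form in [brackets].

/ø/ harmonizes with /u/ ([+back]) → [o]
/i/ harmonizes with /u/ ([+back]) → [ɯ]
/ø/ harmonizes with /u/ ([+back]) → [o]

[fotpɯsfoŋusu]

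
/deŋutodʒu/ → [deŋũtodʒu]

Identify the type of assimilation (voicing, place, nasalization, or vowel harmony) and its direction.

/u/→[ũ].
Each target copies a feature from the preceding segment, so the direction is progressive.

nasalization, progressive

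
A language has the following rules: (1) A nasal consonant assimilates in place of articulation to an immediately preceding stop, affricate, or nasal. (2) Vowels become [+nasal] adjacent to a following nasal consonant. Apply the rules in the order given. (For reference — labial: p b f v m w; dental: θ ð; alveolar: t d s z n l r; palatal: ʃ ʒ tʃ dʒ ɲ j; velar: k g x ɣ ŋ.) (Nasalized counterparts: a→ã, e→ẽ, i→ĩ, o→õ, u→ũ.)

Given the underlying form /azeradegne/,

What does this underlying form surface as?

[azeradegŋe]

Rule 1: /n/ after /g/ (velar) → [ŋ]
After rule 1: azeradegŋe
Rule 2: no segment meets the rule's conditions; no change.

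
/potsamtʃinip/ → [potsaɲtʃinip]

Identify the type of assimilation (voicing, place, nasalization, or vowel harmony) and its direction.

place assimilation, regressive

/m/→[ɲ].
Each target copies a feature from the following segment, so the direction is regressive.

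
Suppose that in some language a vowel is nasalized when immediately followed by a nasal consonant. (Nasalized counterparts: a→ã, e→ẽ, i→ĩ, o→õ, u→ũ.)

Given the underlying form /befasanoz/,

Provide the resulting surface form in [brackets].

/a/ before nasal /n/ → [ã]

[befasãnoz]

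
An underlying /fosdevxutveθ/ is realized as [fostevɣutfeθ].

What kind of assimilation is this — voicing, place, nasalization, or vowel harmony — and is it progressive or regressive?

voicing assimilation, progressive

/d/→[t] /x/→[ɣ] /v/→[f].
Each target copies a feature from the preceding segment, so the direction is progressive.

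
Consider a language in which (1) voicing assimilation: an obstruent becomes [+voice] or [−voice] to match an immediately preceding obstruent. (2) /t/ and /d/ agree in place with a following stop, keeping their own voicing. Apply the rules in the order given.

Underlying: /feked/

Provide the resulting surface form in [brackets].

Rule 1: no segment meets the rule's conditions; no change.
After rule 1: feked
Rule 2: no segment meets the rule's conditions; no change.

[feked]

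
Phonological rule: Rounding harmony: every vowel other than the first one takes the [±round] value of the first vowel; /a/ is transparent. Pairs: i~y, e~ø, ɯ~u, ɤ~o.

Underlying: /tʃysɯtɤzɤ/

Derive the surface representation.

/ɯ/ harmonizes with /y/ ([+round]) → [u]
/ɤ/ harmonizes with /y/ ([+round]) → [o]
/ɤ/ harmonizes with /y/ ([+round]) → [o]

[tʃysutozo]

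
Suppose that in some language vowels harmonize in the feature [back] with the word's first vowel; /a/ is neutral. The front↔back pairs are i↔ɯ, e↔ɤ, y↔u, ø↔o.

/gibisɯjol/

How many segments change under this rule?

2

/ɯ/ harmonizes with /i/ ([-back]) → [i]
/o/ harmonizes with /i/ ([-back]) → [ø]
2 segments change.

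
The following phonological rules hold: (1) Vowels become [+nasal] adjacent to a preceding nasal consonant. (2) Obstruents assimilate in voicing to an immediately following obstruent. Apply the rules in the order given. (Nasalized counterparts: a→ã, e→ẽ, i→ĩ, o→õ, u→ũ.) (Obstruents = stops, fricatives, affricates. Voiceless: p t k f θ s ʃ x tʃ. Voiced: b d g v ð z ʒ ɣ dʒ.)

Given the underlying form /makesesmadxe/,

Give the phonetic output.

[mãkesesmãtxe]

Rule 1: /a/ after nasal /m/ → [ã]
Rule 1: /a/ after nasal /m/ → [ã]
After rule 1: mãkesesmãdxe
Rule 2: /d/ before /x/ (voiceless) → [t]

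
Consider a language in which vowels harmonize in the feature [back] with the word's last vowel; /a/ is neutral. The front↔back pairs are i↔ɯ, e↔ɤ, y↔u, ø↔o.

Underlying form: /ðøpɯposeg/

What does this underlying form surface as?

[ðøpipøseg]

/ɯ/ harmonizes with /e/ ([-back]) → [i]
/o/ harmonizes with /e/ ([-back]) → [ø]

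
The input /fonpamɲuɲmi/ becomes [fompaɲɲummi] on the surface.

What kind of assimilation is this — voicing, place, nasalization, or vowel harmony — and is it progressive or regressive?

place assimilation, regressive

/n/→[m] /m/→[ɲ] /ɲ/→[m].
Each target copies a feature from the following segment, so the direction is regressive.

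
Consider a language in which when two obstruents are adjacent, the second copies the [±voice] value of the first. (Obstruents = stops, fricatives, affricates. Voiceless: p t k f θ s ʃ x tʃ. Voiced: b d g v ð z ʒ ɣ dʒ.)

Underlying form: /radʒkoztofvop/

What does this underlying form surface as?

/k/ after /dʒ/ (voiced) → [g]
/t/ after /z/ (voiced) → [d]
/v/ after /f/ (voiceless) → [f]

[radʒgozdoffop]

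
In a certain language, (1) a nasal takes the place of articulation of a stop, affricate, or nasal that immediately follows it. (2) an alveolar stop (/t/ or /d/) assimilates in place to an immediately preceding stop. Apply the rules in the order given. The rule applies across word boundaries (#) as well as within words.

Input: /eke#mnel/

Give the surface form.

Rule 1: /m/ before /n/ (alveolar) → [n]
After rule 1: eke#nnel
Rule 2: no segment meets the rule's conditions; no change.

[eke#nnel]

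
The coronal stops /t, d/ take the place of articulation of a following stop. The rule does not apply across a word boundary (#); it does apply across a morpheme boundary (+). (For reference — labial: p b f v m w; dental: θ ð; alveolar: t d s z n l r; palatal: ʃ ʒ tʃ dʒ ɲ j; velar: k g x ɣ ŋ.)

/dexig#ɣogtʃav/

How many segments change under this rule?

0

No segment meets the rule's conditions.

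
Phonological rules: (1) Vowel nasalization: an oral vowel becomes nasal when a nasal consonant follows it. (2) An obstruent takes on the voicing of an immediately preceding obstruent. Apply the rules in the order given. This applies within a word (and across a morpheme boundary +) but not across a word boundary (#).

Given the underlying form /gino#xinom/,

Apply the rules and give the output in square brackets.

[gĩno#xĩnõm]

Rule 1: /i/ before nasal /n/ → [ĩ]
Rule 1: /i/ before nasal /n/ → [ĩ]
Rule 1: /o/ before nasal /m/ → [õ]
After rule 1: gĩno#xĩnõm
Rule 2: no segment meets the rule's conditions; no change.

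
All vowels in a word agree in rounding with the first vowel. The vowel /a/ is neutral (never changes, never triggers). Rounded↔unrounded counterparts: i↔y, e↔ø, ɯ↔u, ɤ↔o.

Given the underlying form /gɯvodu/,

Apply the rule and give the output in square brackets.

[gɯvɤdɯ]

/o/ harmonizes with /ɯ/ ([-round]) → [ɤ]
/u/ harmonizes with /ɯ/ ([-round]) → [ɯ]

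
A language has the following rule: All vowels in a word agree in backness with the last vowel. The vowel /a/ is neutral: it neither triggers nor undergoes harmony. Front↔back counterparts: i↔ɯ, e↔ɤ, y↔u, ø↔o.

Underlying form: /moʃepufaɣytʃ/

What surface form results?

[møʃepyfaɣytʃ]

/o/ harmonizes with /y/ ([-back]) → [ø]
/u/ harmonizes with /y/ ([-back]) → [y]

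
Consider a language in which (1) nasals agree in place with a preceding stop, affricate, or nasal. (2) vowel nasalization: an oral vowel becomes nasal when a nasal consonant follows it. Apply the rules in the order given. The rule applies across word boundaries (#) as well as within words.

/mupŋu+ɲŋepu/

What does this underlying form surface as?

[mupmũ+ɲɲepu]

Rule 1: /ŋ/ after /p/ (labial) → [m]
Rule 1: /ŋ/ after /ɲ/ (palatal) → [ɲ]
After rule 1: mupmu+ɲɲepu
Rule 2: /u/ before nasal /ɲ/ → [ũ]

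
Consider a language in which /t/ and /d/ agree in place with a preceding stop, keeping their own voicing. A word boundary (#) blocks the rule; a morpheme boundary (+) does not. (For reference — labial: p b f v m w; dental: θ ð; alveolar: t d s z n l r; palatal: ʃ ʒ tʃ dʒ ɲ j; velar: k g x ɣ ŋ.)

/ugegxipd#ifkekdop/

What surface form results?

[ugegxipb#ifkekgop]

/d/ after /p/ (labial) → [b]
/d/ after /k/ (velar) → [g]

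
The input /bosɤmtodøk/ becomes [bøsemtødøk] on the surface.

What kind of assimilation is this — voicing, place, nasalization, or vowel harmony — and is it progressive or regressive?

/o/→[ø] /ɤ/→[e] /o/→[ø].
Vowels agree with the last vowel, so the harmony is regressive.

vowel harmony, regressive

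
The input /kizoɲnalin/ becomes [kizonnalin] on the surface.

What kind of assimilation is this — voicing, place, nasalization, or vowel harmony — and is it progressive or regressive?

place assimilation, regressive

/ɲ/→[n].
Each target copies a feature from the following segment, so the direction is regressive.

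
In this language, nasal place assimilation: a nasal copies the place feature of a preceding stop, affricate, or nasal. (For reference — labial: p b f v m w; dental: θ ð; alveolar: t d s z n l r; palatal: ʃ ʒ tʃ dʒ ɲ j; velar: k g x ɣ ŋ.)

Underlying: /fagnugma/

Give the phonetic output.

[fagŋugŋa]

/n/ after /g/ (velar) → [ŋ]
/m/ after /g/ (velar) → [ŋ]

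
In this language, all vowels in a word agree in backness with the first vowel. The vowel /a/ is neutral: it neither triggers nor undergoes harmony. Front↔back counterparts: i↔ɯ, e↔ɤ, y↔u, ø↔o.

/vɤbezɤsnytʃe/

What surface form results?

[vɤbɤzɤsnutʃɤ]

/e/ harmonizes with /ɤ/ ([+back]) → [ɤ]
/y/ harmonizes with /ɤ/ ([+back]) → [u]
/e/ harmonizes with /ɤ/ ([+back]) → [ɤ]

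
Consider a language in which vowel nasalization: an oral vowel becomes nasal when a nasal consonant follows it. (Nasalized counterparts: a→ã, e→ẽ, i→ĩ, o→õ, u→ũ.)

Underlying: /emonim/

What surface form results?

/e/ before nasal /m/ → [ẽ]
/o/ before nasal /n/ → [õ]
/i/ before nasal /m/ → [ĩ]

[ẽmõnĩm]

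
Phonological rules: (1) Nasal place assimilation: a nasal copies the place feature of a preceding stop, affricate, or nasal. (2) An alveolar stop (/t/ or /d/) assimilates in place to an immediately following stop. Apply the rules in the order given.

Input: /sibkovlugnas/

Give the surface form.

[sibkovlugŋas]

Rule 1: /n/ after /g/ (velar) → [ŋ]
After rule 1: sibkovlugŋas
Rule 2: no segment meets the rule's conditions; no change.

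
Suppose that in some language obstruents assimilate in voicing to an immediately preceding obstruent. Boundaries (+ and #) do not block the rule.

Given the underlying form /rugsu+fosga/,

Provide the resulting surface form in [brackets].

[rugzu+foska]

/s/ after /g/ (voiced) → [z]
/g/ after /s/ (voiceless) → [k]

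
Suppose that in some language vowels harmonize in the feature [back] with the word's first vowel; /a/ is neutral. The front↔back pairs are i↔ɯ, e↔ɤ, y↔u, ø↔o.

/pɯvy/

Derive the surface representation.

/y/ harmonizes with /ɯ/ ([+back]) → [u]

[pɯvu]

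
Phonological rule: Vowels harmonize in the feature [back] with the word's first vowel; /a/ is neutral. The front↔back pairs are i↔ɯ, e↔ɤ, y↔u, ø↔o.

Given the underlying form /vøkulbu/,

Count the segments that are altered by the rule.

2

/u/ harmonizes with /ø/ ([-back]) → [y]
/u/ harmonizes with /ø/ ([-back]) → [y]
2 segments change.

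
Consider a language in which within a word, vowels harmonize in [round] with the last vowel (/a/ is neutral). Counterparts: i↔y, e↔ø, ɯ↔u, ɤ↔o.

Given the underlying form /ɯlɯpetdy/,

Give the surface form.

[ulupøtdy]

/ɯ/ harmonizes with /y/ ([+round]) → [u]
/ɯ/ harmonizes with /y/ ([+round]) → [u]
/e/ harmonizes with /y/ ([+round]) → [ø]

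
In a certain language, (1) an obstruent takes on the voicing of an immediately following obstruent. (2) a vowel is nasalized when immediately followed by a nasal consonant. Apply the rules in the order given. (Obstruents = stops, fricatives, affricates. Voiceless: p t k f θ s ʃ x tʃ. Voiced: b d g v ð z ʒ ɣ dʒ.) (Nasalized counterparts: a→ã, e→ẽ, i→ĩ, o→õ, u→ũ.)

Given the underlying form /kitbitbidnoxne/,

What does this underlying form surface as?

[kidbidbidnoxne]

Rule 1: /t/ before /b/ (voiced) → [d]
Rule 1: /t/ before /b/ (voiced) → [d]
After rule 1: kidbidbidnoxne
Rule 2: no segment meets the rule's conditions; no change.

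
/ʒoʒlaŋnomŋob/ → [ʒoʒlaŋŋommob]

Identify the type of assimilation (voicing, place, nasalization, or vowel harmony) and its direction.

/n/→[ŋ] /ŋ/→[m].
Each target copies a feature from the preceding segment, so the direction is progressive.

place assimilation, progressive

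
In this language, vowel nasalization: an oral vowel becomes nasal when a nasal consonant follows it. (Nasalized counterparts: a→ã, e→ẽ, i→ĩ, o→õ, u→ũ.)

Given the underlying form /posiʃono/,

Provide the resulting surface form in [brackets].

/o/ before nasal /n/ → [õ]

[posiʃõno]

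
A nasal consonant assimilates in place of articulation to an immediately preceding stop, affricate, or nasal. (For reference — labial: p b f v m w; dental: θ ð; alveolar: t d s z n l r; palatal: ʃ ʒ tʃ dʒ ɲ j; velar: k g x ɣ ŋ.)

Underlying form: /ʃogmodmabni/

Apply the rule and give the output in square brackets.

/m/ after /g/ (velar) → [ŋ]
/m/ after /d/ (alveolar) → [n]
/n/ after /b/ (labial) → [m]

[ʃogŋodnabmi]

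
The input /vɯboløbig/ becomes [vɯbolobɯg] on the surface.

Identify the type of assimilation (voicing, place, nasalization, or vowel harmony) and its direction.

vowel harmony, progressive

/ø/→[o] /i/→[ɯ].
Vowels agree with the first vowel, so the harmony is progressive.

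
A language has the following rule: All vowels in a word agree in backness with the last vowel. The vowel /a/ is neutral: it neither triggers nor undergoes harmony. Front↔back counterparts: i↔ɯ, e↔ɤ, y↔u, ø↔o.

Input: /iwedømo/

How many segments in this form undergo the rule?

3

/i/ harmonizes with /o/ ([+back]) → [ɯ]
/e/ harmonizes with /o/ ([+back]) → [ɤ]
/ø/ harmonizes with /o/ ([+back]) → [o]
3 segments change.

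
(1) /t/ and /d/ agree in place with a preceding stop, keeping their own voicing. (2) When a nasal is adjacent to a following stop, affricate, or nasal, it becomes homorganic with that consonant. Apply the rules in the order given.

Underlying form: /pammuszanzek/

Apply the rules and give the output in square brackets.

[pammuszanzek]

Rule 1: no segment meets the rule's conditions; no change.
After rule 1: pammuszanzek
Rule 2: no segment meets the rule's conditions; no change.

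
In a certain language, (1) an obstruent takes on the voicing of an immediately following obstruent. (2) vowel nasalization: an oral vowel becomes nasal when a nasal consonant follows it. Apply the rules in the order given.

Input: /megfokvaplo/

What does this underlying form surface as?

Rule 1: /g/ before /f/ (voiceless) → [k]
Rule 1: /k/ before /v/ (voiced) → [g]
After rule 1: mekfogvaplo
Rule 2: no segment meets the rule's conditions; no change.

[mekfogvaplo]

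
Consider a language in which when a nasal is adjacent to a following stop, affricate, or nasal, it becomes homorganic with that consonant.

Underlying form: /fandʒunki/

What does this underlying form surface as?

/n/ before /dʒ/ (palatal) → [ɲ]
/n/ before /k/ (velar) → [ŋ]

[faɲdʒuŋki]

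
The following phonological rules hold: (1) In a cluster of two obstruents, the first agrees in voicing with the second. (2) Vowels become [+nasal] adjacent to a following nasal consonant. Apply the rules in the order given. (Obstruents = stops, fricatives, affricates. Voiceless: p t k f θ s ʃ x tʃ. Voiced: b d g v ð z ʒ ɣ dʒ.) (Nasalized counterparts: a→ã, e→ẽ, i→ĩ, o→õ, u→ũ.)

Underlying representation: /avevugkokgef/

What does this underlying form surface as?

Rule 1: /g/ before /k/ (voiceless) → [k]
Rule 1: /k/ before /g/ (voiced) → [g]
After rule 1: avevukkoggef
Rule 2: no segment meets the rule's conditions; no change.

[avevukkoggef]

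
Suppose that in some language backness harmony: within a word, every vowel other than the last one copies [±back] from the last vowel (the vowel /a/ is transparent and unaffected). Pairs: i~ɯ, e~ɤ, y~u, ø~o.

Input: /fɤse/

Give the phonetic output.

[fese]

/ɤ/ harmonizes with /e/ ([-back]) → [e]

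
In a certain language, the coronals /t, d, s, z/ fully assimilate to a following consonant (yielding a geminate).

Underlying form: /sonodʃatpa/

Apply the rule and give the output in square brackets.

[sonoʃʃappa]

/d/ before /ʃ/ → [ʃ] (total assimilation)
/t/ before /p/ → [p] (total assimilation)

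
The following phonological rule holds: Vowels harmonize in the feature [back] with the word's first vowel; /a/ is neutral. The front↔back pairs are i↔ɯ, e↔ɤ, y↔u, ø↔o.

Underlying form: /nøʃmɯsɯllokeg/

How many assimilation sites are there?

3

/ɯ/ harmonizes with /ø/ ([-back]) → [i]
/ɯ/ harmonizes with /ø/ ([-back]) → [i]
/o/ harmonizes with /ø/ ([-back]) → [ø]
3 segments change.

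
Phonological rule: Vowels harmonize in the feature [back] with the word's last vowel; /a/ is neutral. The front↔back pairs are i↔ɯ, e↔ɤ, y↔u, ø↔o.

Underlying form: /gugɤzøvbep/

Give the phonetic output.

[gygezøvbep]

/u/ harmonizes with /e/ ([-back]) → [y]
/ɤ/ harmonizes with /e/ ([-back]) → [e]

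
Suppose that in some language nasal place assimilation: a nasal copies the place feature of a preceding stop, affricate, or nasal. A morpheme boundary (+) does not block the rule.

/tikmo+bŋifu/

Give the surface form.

/m/ after /k/ (velar) → [ŋ]
/ŋ/ after /b/ (labial) → [m]

[tikŋo+bmifu]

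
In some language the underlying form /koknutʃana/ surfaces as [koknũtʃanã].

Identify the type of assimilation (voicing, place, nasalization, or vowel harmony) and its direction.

nasalization, progressive

/u/→[ũ] /a/→[ã].
Each target copies a feature from the preceding segment, so the direction is progressive.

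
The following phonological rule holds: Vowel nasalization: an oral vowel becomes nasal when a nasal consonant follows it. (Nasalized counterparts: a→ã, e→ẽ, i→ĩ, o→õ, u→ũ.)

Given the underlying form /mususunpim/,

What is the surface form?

[mususũnpĩm]

/u/ before nasal /n/ → [ũ]
/i/ before nasal /m/ → [ĩ]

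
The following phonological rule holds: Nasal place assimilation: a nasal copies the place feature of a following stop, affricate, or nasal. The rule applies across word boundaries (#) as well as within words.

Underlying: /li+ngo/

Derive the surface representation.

[li+ŋgo]

/n/ before /g/ (velar) → [ŋ]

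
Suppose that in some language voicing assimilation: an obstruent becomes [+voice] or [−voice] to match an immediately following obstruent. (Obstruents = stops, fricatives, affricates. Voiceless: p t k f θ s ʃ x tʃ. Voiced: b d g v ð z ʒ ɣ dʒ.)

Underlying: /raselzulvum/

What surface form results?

no segment meets the rule's conditions; no change.

[raselzulvum]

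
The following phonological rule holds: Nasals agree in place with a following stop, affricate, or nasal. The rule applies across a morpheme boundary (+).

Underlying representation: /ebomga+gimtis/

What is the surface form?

/m/ before /g/ (velar) → [ŋ]
/m/ before /t/ (alveolar) → [n]

[eboŋga+gintis]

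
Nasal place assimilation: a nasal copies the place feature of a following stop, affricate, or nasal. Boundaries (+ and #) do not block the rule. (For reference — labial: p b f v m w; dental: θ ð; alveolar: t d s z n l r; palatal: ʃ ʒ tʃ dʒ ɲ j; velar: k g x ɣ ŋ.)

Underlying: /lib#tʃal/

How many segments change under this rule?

0

No segment meets the rule's conditions.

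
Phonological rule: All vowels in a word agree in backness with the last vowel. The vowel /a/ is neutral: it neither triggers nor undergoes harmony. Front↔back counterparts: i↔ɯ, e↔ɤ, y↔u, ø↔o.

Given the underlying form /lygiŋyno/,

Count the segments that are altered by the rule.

/y/ harmonizes with /o/ ([+back]) → [u]
/i/ harmonizes with /o/ ([+back]) → [ɯ]
/y/ harmonizes with /o/ ([+back]) → [u]
3 segments change.

3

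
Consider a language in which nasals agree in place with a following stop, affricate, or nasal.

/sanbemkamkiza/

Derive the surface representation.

[sambeŋkaŋkiza]

/n/ before /b/ (labial) → [m]
/m/ before /k/ (velar) → [ŋ]
/m/ before /k/ (velar) → [ŋ]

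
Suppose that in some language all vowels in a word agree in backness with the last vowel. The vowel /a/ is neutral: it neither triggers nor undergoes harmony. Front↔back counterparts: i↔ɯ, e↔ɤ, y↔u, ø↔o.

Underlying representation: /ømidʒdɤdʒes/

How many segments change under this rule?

/ɤ/ harmonizes with /e/ ([-back]) → [e]
1 segment changes.

1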